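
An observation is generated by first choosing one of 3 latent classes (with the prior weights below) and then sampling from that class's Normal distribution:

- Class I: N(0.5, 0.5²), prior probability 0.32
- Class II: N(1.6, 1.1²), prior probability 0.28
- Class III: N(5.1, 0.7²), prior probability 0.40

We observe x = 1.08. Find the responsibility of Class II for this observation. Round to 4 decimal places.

Posterior ∝ prior × likelihood, so P(k | x) ∝ π_k f_k(x); normalise over all components.
Component likelihoods at x = 1.08:
  p_I = (1/(0.5·√(2π)))·exp(−(1.08−0.5)²/(2·0.5²)) = 0.797885·exp(-0.67280) = 0.407143
  p_II = (1/(1.1·√(2π)))·exp(−(1.08−1.6)²/(2·1.1²)) = 0.362675·exp(-0.11174) = 0.324333
  p_III = (1/(0.7·√(2π)))·exp(−(1.08−5.1)²/(2·0.7²)) = 0.569918·exp(-16.49020) = 3.92832e-08
Multiply by the mixture weights:
  π_I·p_I = 0.32 × 0.407143 = 0.130286
  π_II·p_II = 0.28 × 0.324333 = 0.0908133
  π_III·p_III = 0.40 × 3.92832e-08 = 1.57133e-08
Sum: 0.130286 + 0.0908133 + 1.57133e-08 = 0.221099
Responsibility of Class II: 0.0908133 / 0.221099 ≈ 0.4107

0.4107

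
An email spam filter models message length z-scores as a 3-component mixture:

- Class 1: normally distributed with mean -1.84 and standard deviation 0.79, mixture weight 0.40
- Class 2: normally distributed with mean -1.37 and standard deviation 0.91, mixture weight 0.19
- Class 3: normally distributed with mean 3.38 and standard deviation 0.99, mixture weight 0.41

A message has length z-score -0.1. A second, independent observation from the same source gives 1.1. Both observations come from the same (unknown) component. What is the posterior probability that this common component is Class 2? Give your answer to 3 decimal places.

0.949

The responsibility of component k is π_k f_k(x) divided by Σ_j π_j f_j(x).
Since both observations come from the same component, the likelihood for component k is f_k(x₁)·f_k(x₂).
  L_1 = [(1/(0.79·√(2π)))·exp(−(-0.1−-1.84)²/(2·0.79²)) = 0.504990·exp(-2.42557) = 0.044655] × [0.00049643] = 2.21681e-05
  L_2 = [(1/(0.91·√(2π)))·exp(−(-0.1−-1.37)²/(2·0.91²)) = 0.438398·exp(-0.97386) = 0.16555] × [0.0110172] = 0.00182389
  L_3 = [(1/(0.99·√(2π)))·exp(−(-0.1−3.38)²/(2·0.99²)) = 0.402972·exp(-6.17815) = 0.000835873] × [0.0284143] = 2.37508e-05
Prior × likelihood for each component:
  π_1·L_1 = 0.40 × 2.21681e-05 = 8.86723e-06
  π_2·L_2 = 0.19 × 0.00182389 = 0.000346539
  π_3·L_3 = 0.41 × 2.37508e-05 = 9.73781e-06
Normaliser: 8.86723e-06 + 0.000346539 + 9.73781e-06 = 0.000365144
P(Class 2 | x) = 0.000346539 / 0.000365144 ≈ 0.949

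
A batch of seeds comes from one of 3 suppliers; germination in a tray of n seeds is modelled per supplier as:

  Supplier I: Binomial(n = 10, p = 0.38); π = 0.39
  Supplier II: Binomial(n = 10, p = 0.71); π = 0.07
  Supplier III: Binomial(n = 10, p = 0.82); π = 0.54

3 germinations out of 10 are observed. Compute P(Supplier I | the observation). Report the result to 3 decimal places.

0.992

Posterior ∝ prior × likelihood, so P(k | x) ∝ P(Z=k) f_k(x); normalise over all components.
Evaluate each component's likelihood at the observed value:
  f_I = 0.231886
  f_II = 0.0074087
  f_III = 0.00040507
Weight by the priors:
  P(Z=I)·f_I = 0.39 × 0.231886 = 0.0904354
  P(Z=II)·f_II = 0.07 × 0.0074087 = 0.000518609
  P(Z=III)·f_III = 0.54 × 0.00040507 = 0.000218738
Denominator: 0.0904354 + 0.000518609 + 0.000218738 = 0.0911727
So the posterior for Supplier I is 0.0904354 / 0.0911727 ≈ 0.992.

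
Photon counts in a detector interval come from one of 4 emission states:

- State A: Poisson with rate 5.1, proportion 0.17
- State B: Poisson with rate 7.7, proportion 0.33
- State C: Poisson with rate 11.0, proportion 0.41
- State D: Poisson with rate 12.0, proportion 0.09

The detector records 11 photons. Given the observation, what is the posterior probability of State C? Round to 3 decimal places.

Posterior ∝ prior × likelihood, so P(k | x) ∝ w_k f_k(x); normalise over all components.
Component likelihoods at x = 11 photons:
  f_A = 0.00927287
  f_B = 0.0639992
  f_C = 0.119378
  f_D = 0.114368
Multiply by the mixture weights:
  w_A·f_A = 0.17 × 0.00927287 = 0.00157639
  w_B·f_B = 0.33 × 0.0639992 = 0.0211197
  w_C·f_C = 0.41 × 0.119378 = 0.048945
  w_D·f_D = 0.09 × 0.114368 = 0.0102931
Denominator: 0.00157639 + 0.0211197 + 0.048945 + 0.0102931 = 0.0819343
P(State C | x) = 0.048945 / 0.0819343 ≈ 0.597

0.597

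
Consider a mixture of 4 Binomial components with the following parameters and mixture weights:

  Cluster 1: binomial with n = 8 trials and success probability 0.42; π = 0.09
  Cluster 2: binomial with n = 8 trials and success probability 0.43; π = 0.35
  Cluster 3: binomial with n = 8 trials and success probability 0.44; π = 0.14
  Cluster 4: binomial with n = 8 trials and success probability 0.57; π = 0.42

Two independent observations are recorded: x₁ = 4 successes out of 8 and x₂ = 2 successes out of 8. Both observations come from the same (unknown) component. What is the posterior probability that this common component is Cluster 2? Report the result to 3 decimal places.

0.490

P(component k | x) = P(Z=k)·f_k(x) / marginal(x), where marginal(x) = Σ_j P(Z=j)·f_j(x).
Since both observations come from the same component, the likelihood for component k is f_k(x₁)·f_k(x₂).
  L_1 = [0.246494] × [0.188029] = 0.0463481
  L_2 = [0.252622] × [0.17756] = 0.0448555
  L_3 = [0.258024] × [0.167183] = 0.0431372
  L_4 = [0.252622] × [0.0575067] = 0.0145275
Weight by the priors:
  P(Z=1)·L_1 = 0.09 × 0.0463481 = 0.00417133
  P(Z=2)·L_2 = 0.35 × 0.0448555 = 0.0156994
  P(Z=3)·L_3 = 0.14 × 0.0431372 = 0.00603921
  P(Z=4)·L_4 = 0.42 × 0.0145275 = 0.00610153
Sum: 0.00417133 + 0.0156994 + 0.00603921 + 0.00610153 = 0.0320115
So the posterior for Cluster 2 is 0.0156994 / 0.0320115 ≈ 0.490.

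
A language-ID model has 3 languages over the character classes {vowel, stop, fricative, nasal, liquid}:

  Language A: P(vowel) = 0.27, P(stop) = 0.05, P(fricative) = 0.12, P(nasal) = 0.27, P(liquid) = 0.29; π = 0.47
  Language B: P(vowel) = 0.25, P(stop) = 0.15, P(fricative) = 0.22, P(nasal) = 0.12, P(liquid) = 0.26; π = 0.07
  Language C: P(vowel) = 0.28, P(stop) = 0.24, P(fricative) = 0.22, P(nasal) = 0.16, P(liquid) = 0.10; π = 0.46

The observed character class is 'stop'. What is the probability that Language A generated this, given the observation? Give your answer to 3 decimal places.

The responsibility of component k is w_k f_k(x) divided by Σ_j w_j f_j(x).
Categorical probabilities:
  L_A = 0.05
  L_B = 0.15
  L_C = 0.24
Weight by the priors:
  w_A·L_A = 0.47 × 0.05 = 0.0235
  w_B·L_B = 0.07 × 0.15 = 0.0105
  w_C·L_C = 0.46 × 0.24 = 0.1104
Denominator: 0.0235 + 0.0105 + 0.1104 = 0.1444
P(Language A | the observation) ≈ 0.163

0.163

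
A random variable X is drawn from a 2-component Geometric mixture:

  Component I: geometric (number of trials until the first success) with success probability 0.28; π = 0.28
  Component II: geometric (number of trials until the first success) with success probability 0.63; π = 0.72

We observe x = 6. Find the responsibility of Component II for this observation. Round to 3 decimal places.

By Bayes' theorem, P(k | x) = w_k f_k(x) / Σ_j w_j f_j(x).
Evaluate each component's likelihood at the observed value:
  p_I = 0.28·(1−0.28)^5 = 0.28·0.193492 = 0.0541777
  p_II = 0.63·(1−0.63)^5 = 0.63·0.0069344 = 0.00436867
Unnormalised posteriors:
  w_I·p_I = 0.28 × 0.0541777 = 0.0151698
  w_II·p_II = 0.72 × 0.00436867 = 0.00314544
Denominator: 0.0151698 + 0.00314544 = 0.0183152
P(Component II | the observation) ≈ 0.172

0.172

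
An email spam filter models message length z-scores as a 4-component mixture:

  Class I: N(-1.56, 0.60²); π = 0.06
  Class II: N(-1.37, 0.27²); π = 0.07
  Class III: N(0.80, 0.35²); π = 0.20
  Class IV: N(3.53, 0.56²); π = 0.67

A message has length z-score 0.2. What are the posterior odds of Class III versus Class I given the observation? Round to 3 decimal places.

97.106

The posterior odds equal the prior odds times the likelihood ratio: (π_i/π_j)·(f_i(x)/f_j(x)).
Normal densities:
  f_I = (1/(0.60·√(2π)))·exp(−(0.2−-1.56)²/(2·0.60²)) = 0.664904·exp(-4.30222) = 0.00900176
  f_II = (1/(0.27·√(2π)))·exp(−(0.2−-1.37)²/(2·0.27²)) = 1.477564·exp(-16.90604) = 6.71968e-08
  f_III = (1/(0.35·√(2π)))·exp(−(0.2−0.80)²/(2·0.35²)) = 1.139835·exp(-1.46939) = 0.262238
  f_IV = (1/(0.56·√(2π)))·exp(−(0.2−3.53)²/(2·0.56²)) = 0.712397·exp(-17.68001) = 1.49415e-08
Posterior odds = (π_III·f_III) / (π_I·f_I) = (0.20·0.262238) / (0.06·0.00900176) = 0.0524475 / 0.000540106 ≈ 97.106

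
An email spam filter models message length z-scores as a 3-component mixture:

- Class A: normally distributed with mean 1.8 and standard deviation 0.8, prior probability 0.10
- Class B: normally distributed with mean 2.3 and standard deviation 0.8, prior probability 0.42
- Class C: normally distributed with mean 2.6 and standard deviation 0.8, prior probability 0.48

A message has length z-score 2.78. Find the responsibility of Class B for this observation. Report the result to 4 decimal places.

0.4051

The responsibility of component k is P(Z=k) f_k(x) divided by Σ_j P(Z=j) f_j(x).
Evaluate each component's likelihood at the observed value:
  L_A = (1/(0.8·√(2π)))·exp(−(2.78−1.8)²/(2·0.8²)) = 0.498678·exp(-0.75031) = 0.235485
  L_B = (1/(0.8·√(2π)))·exp(−(2.78−2.3)²/(2·0.8²)) = 0.498678·exp(-0.18000) = 0.416531
  L_C = (1/(0.8·√(2π)))·exp(−(2.78−2.6)²/(2·0.8²)) = 0.498678·exp(-0.02531) = 0.486213
Prior × likelihood for each component:
  P(Z=A)·L_A = 0.10 × 0.235485 = 0.0235485
  P(Z=B)·L_B = 0.42 × 0.416531 = 0.174943
  P(Z=C)·L_C = 0.48 × 0.486213 = 0.233382
Denominator: 0.0235485 + 0.174943 + 0.233382 = 0.431874
P(Class B | the observation) ≈ 0.4051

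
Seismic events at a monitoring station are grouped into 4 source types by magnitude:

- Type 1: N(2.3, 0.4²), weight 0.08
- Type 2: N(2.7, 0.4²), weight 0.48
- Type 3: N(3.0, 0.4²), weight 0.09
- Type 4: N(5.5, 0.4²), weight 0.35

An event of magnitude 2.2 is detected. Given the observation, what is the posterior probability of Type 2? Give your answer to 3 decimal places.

0.710

Posterior ∝ prior × likelihood, so P(k | x) ∝ π_k f_k(x); normalise over all components.
Normal densities:
  L_1 = 0.96667
  L_2 = 0.456623
  L_3 = 0.134977
  L_4 = 1.65678e-15
Unnormalised posteriors:
  π_1·L_1 = 0.08 × 0.96667 = 0.0773336
  π_2·L_2 = 0.48 × 0.456623 = 0.219179
  π_3·L_3 = 0.09 × 0.134977 = 0.012148
  π_4·L_4 = 0.35 × 1.65678e-15 = 5.79875e-16
Evidence: 0.0773336 + 0.219179 + 0.012148 + 5.79875e-16 = 0.30866
P(Type 2 | data) = 0.219179 / 0.30866 ≈ 0.710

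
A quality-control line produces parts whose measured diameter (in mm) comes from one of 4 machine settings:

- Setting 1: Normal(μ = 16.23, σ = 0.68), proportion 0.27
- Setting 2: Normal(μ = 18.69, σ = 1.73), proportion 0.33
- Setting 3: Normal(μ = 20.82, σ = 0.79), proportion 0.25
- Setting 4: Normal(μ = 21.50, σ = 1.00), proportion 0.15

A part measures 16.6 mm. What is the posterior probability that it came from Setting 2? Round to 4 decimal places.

0.2117

The responsibility of component k is π_k f_k(x) divided by Σ_j π_j f_j(x).
Normal densities:
  L_1 = (1/(0.68·√(2π)))·exp(−(16.6−16.23)²/(2·0.68²)) = 0.586680·exp(-0.14803) = 0.505955
  L_2 = (1/(1.73·√(2π)))·exp(−(16.6−18.69)²/(2·1.73²)) = 0.230602·exp(-0.72974) = 0.111158
  L_3 = (1/(0.79·√(2π)))·exp(−(16.6−20.82)²/(2·0.79²)) = 0.504990·exp(-14.26726) = 3.21432e-07
  L_4 = (1/(1.00·√(2π)))·exp(−(16.6−21.50)²/(2·1.00²)) = 0.398942·exp(-12.00500) = 2.43896e-06
Multiply by the mixture weights:
  π_1·L_1 = 0.27 × 0.505955 = 0.136608
  π_2·L_2 = 0.33 × 0.111158 = 0.0366821
  π_3·L_3 = 0.25 × 3.21432e-07 = 8.03579e-08
  π_4·L_4 = 0.15 × 2.43896e-06 = 3.65844e-07
Marginal: 0.136608 + 0.0366821 + 8.03579e-08 + 3.65844e-07 = 0.17329
So the posterior for Setting 2 is 0.0366821 / 0.17329 ≈ 0.2117.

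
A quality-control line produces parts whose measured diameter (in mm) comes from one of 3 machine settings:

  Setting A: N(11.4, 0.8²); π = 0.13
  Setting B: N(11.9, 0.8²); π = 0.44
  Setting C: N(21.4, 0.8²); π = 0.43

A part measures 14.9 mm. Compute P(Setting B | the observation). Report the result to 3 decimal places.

0.977

P(component k | x) = P(Z=k)·f_k(x) / marginal(x), where marginal(x) = Σ_j P(Z=j)·f_j(x).
Normal densities:
  f_A = (1/(0.8·√(2π)))·exp(−(14.9−11.4)²/(2·0.8²)) = 0.498678·exp(-9.57031) = 3.47925e-05
  f_B = (1/(0.8·√(2π)))·exp(−(14.9−11.9)²/(2·0.8²)) = 0.498678·exp(-7.03125) = 0.000440745
  f_C = (1/(0.8·√(2π)))·exp(−(14.9−21.4)²/(2·0.8²)) = 0.498678·exp(-33.00781) = 2.3052e-15
Prior × likelihood for each component:
  P(Z=A)·f_A = 0.13 × 3.47925e-05 = 4.52303e-06
  P(Z=B)·f_B = 0.44 × 0.000440745 = 0.000193928
  P(Z=C)·f_C = 0.43 × 2.3052e-15 = 9.91237e-16
Denominator: 4.52303e-06 + 0.000193928 + 9.91237e-16 = 0.000198451
P(Setting B | x) = 0.000193928 / 0.000198451 ≈ 0.977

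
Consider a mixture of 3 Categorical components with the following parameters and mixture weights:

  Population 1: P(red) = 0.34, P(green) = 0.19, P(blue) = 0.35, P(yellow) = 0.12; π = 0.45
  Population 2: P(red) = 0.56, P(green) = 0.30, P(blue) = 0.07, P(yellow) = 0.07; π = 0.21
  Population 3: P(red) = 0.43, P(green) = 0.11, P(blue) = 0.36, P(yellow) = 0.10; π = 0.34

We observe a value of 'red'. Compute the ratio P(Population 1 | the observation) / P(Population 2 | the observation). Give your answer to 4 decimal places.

Posterior odds = (π_i f_i(x)) / (π_j f_j(x)); the normalising sum cancels.
Component likelihoods at x = 'red':
  f_1 = P(red | comp) = 0.34
  f_2 = P(red | comp) = 0.56
  f_3 = P(red | comp) = 0.43
0.153 / 0.1176 ≈ 1.3010

1.3010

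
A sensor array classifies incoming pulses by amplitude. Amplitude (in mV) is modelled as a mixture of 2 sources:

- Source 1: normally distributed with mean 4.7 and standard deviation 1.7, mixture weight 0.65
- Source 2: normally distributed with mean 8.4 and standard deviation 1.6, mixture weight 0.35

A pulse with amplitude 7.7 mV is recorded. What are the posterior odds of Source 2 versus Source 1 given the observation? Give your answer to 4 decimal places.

Only the two components matter; the odds are (w_i f_i(x)) / (w_j f_j(x)).
Component likelihoods at x = 7.7 mV:
  f_1 = 0.0494566
  f_2 = 0.226583
Odds = (0.35/0.65) × (0.226583/0.0494566) = 0.538462 × 4.58145 ≈ 2.4669

2.4669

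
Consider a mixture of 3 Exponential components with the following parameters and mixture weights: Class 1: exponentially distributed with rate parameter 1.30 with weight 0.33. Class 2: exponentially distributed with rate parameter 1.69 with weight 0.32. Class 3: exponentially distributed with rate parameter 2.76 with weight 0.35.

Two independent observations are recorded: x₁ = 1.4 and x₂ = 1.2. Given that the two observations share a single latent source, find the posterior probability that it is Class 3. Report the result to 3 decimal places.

0.063

Posterior ∝ prior × likelihood, so P(k | x) ∝ π_k f_k(x); normalise over all components.
Since both observations come from the same component, the likelihood for component k is f_k(x₁)·f_k(x₂).
  p_1 = [0.210633] × [0.273177] = 0.0575402
  p_2 = [0.158616] × [0.222401] = 0.0352763
  p_3 = [0.0579156] × [0.100583] = 0.00582534
Prior × likelihood for each component:
  π_1·p_1 = 0.33 × 0.0575402 = 0.0189883
  π_2·p_2 = 0.32 × 0.0352763 = 0.0112884
  π_3·p_3 = 0.35 × 0.00582534 = 0.00203887
Denominator: 0.0189883 + 0.0112884 + 0.00203887 = 0.0323156
Responsibility of Class 3: 0.00203887 / 0.0323156 ≈ 0.063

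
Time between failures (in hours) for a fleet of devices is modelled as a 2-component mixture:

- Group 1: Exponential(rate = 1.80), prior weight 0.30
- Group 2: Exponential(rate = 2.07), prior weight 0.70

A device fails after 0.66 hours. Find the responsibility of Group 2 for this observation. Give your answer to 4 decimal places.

Posterior ∝ prior × likelihood, so P(k | x) ∝ w_k f_k(x); normalise over all components.
Exponential densities:
  f_1 = 0.548695
  f_2 = 0.528004
Multiply by the mixture weights:
  w_1·f_1 = 0.30 × 0.548695 = 0.164608
  w_2·f_2 = 0.70 × 0.528004 = 0.369603
Sum: 0.164608 + 0.369603 = 0.534211
P(Group 2 | data) ≈ 0.6919

0.6919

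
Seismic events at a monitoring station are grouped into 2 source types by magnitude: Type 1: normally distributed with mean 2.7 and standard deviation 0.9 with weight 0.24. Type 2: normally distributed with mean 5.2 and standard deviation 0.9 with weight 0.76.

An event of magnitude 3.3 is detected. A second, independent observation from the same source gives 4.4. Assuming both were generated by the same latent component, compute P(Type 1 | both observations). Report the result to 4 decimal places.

0.3693

Posterior ∝ prior × likelihood, so P(k | x) ∝ P(Z=k) f_k(x); normalise over all components.
Since both observations come from the same component, the likelihood for component k is f_k(x₁)·f_k(x₂).
  f_1 = [(1/(0.9·√(2π)))·exp(−(3.3−2.7)²/(2·0.9²)) = 0.443269·exp(-0.22222) = 0.354942] × [0.0744574] = 0.0264281
  f_2 = [(1/(0.9·√(2π)))·exp(−(3.3−5.2)²/(2·0.9²)) = 0.443269·exp(-2.22840) = 0.0477406] × [0.298603] = 0.0142555
Prior × likelihood for each component:
  P(Z=1)·f_1 = 0.24 × 0.0264281 = 0.00634273
  P(Z=2)·f_2 = 0.76 × 0.0142555 = 0.0108342
Marginal: 0.00634273 + 0.0108342 = 0.0171769
So the posterior for Type 1 is 0.00634273 / 0.0171769 ≈ 0.3693.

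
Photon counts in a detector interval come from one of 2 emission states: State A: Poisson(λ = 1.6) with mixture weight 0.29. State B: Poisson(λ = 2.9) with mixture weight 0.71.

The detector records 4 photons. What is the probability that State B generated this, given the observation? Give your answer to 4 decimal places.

0.8781

Posterior ∝ prior × likelihood, so P(k | x) ∝ P(Z=k) f_k(x); normalise over all components.
Evaluate each component's likelihood at the observed value:
  f_A = e^(−1.6)·1.6^4/4! = 0.0551312
  f_B = e^(−2.9)·2.9^4/4! = 0.162154
Prior × likelihood for each component:
  P(Z=A)·f_A = 0.29 × 0.0551312 = 0.0159881
  P(Z=B)·f_B = 0.71 × 0.162154 = 0.115129
Denominator: 0.0159881 + 0.115129 = 0.131117
So the posterior for State B is 0.115129 / 0.131117 ≈ 0.8781.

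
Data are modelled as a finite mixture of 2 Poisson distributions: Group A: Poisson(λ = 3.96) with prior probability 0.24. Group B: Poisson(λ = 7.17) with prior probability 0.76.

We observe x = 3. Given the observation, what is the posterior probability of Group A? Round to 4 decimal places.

Apply Bayes' rule: the posterior for each component is proportional to its prior times its likelihood at x.
Poisson probabilities:
  p_A = e^(−3.96)·3.96^3/3! = 0.1973
  p_B = e^(−7.17)·7.17^3/3! = 0.0472623
Weight by the priors:
  w_A·p_A = 0.24 × 0.1973 = 0.0473521
  w_B·p_B = 0.76 × 0.0472623 = 0.0359193
Normaliser: 0.0473521 + 0.0359193 = 0.0832715
Responsibility of Group A: 0.0473521 / 0.0832715 ≈ 0.5686

0.5686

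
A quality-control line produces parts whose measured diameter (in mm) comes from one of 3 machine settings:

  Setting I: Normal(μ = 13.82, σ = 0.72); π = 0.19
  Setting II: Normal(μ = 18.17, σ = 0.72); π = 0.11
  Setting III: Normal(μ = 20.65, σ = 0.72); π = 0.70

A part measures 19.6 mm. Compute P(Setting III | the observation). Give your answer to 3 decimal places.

Apply Bayes' rule: the posterior for each component is proportional to its prior times its likelihood at x.
Normal densities:
  L_I = 5.61664e-15
  L_II = 0.0770922
  L_III = 0.191321
Unnormalised posteriors:
  w_I·L_I = 0.19 × 5.61664e-15 = 1.06716e-15
  w_II·L_II = 0.11 × 0.0770922 = 0.00848014
  w_III·L_III = 0.70 × 0.191321 = 0.133925
Marginal: 1.06716e-15 + 0.00848014 + 0.133925 = 0.142405
So the posterior for Setting III is 0.133925 / 0.142405 ≈ 0.940.

0.940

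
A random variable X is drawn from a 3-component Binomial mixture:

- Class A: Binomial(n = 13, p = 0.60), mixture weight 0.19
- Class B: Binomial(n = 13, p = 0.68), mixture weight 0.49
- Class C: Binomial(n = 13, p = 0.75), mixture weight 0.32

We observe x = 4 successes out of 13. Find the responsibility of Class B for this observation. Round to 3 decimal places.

0.350

By Bayes' theorem, P(k | x) = π_k f_k(x) / Σ_j π_j f_j(x).
Evaluate each component's likelihood at the observed value:
  p_A = C(13,4)·0.60^4·0.40^9 = 715·0.1296·0.000262144 = 0.0242913
  p_B = C(13,4)·0.68^4·0.32^9 = 715·0.213814·3.51844e-05 = 0.00537888
  p_C = C(13,4)·0.75^4·0.25^9 = 715·0.316406·3.8147e-06 = 0.000863001
Unnormalised posteriors:
  π_A·p_A = 0.19 × 0.0242913 = 0.00461535
  π_B·p_B = 0.49 × 0.00537888 = 0.00263565
  π_C·p_C = 0.32 × 0.000863001 = 0.00027616
Denominator: 0.00461535 + 0.00263565 + 0.00027616 = 0.00752716
Responsibility of Class B: 0.00263565 / 0.00752716 ≈ 0.350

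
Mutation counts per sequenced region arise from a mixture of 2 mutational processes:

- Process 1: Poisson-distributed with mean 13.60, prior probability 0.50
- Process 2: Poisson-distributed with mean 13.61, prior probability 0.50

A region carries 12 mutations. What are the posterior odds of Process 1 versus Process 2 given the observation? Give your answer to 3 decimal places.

Since P(k|x) ∝ π_k f_k(x), the posterior odds are π_i f_i(x) / (π_j f_j(x)).
Component likelihoods at x = 12 mutations:
  f_1 = e^(−13.60)·13.60^12/12! = 0.103687
  f_2 = e^(−13.61)·13.61^12/12! = 0.103565
Odds = (0.50/0.50) × (0.103687/0.103565) = 1 × 1.00118 ≈ 1.001

1.001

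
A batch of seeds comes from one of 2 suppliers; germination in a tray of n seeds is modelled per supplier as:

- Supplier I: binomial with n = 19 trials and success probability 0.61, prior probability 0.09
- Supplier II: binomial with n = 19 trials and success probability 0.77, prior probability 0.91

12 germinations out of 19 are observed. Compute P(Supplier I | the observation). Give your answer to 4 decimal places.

0.1959

Posterior ∝ prior × likelihood, so P(k | x) ∝ π_k f_k(x); normalise over all components.
Component likelihoods at x = 12 germinations out of 19:
  L_I = 0.183543
  L_II = 0.0745265
Prior × likelihood for each component:
  π_I·L_I = 0.09 × 0.183543 = 0.0165189
  π_II·L_II = 0.91 × 0.0745265 = 0.0678191
Sum: 0.0165189 + 0.0678191 = 0.084338
So the posterior for Supplier I is 0.0165189 / 0.084338 ≈ 0.1959.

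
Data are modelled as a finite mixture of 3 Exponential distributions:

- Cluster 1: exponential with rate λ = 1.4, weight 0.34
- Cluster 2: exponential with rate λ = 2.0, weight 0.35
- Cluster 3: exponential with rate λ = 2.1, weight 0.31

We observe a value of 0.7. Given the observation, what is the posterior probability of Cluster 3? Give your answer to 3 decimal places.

Apply Bayes' rule: the posterior for each component is proportional to its prior times its likelihood at x.
Exponential densities:
  f_1 = 0.525436
  f_2 = 0.493194
  f_3 = 0.482844
Unnormalised posteriors:
  π_1·f_1 = 0.34 × 0.525436 = 0.178648
  π_2·f_2 = 0.35 × 0.493194 = 0.172618
  π_3·f_3 = 0.31 × 0.482844 = 0.149681
Marginal: 0.178648 + 0.172618 + 0.149681 = 0.500947
P(Cluster 3 | x) ≈ 0.299

0.299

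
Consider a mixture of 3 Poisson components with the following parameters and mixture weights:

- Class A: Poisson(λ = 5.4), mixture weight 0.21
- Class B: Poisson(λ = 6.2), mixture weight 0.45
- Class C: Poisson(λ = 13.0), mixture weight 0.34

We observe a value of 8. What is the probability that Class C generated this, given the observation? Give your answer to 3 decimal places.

0.190

P(component k | x) = π_k·f_k(x) / marginal(x), where marginal(x) = Σ_j π_j·f_j(x).
Component likelihoods at x = 8:
  L_A = 0.0809915
  L_B = 0.109897
  L_C = 0.0457297
Prior × likelihood for each component:
  π_A·L_A = 0.21 × 0.0809915 = 0.0170082
  π_B·L_B = 0.45 × 0.109897 = 0.0494538
  π_C·L_C = 0.34 × 0.0457297 = 0.0155481
Evidence: 0.0170082 + 0.0494538 + 0.0155481 = 0.0820101
P(Class C | data) = 0.0155481 / 0.0820101 ≈ 0.190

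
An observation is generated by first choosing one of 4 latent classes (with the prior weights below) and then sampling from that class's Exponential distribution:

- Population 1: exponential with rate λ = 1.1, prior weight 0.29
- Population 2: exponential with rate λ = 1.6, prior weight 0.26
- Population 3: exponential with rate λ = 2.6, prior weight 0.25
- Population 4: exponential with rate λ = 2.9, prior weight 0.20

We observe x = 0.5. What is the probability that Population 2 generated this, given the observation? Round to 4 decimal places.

P(component k | x) = π_k·f_k(x) / marginal(x), where marginal(x) = Σ_j π_j·f_j(x).
Evaluate each component's likelihood at the observed value:
  L_1 = 1.1·e^(−1.1·0.5) = 1.1·e^(−0.5500) = 0.634645
  L_2 = 1.6·e^(−1.6·0.5) = 1.6·e^(−0.8000) = 0.718926
  L_3 = 2.6·e^(−2.6·0.5) = 2.6·e^(−1.3000) = 0.708583
  L_4 = 2.9·e^(−2.9·0.5) = 2.9·e^(−1.4500) = 0.680254
Prior × likelihood for each component:
  π_1·L_1 = 0.29 × 0.634645 = 0.184047
  π_2·L_2 = 0.26 × 0.718926 = 0.186921
  π_3·L_3 = 0.25 × 0.708583 = 0.177146
  π_4·L_4 = 0.20 × 0.680254 = 0.136051
Marginal: 0.184047 + 0.186921 + 0.177146 + 0.136051 = 0.684164
So the posterior for Population 2 is 0.186921 / 0.684164 ≈ 0.2732.

0.2732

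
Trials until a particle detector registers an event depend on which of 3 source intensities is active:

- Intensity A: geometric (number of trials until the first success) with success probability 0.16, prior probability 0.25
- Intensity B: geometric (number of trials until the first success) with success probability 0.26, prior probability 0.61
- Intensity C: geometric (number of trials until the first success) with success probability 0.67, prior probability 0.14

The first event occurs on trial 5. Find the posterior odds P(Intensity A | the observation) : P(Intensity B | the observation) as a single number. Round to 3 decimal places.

0.419

Posterior odds = (π_i f_i(x)) / (π_j f_j(x)); the normalising sum cancels.
Geometric probabilities:
  f_A = 0.16·(1−0.16)^4 = 0.16·0.497871 = 0.0796594
  f_B = 0.26·(1−0.26)^4 = 0.26·0.299866 = 0.0779651
  f_C = 0.67·(1−0.67)^4 = 0.67·0.0118592 = 0.00794567
0.0199149 / 0.0475587 ≈ 0.419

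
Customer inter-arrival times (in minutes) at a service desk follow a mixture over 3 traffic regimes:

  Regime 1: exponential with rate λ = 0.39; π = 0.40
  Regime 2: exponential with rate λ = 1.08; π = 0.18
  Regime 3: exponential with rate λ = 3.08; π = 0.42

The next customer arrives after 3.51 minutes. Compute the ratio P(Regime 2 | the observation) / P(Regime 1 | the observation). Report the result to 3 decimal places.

0.111

The posterior odds equal the prior odds times the likelihood ratio: (P(Z=i)/P(Z=j))·(f_i(x)/f_j(x)).
Component likelihoods at x = 3.51 minutes:
  p_1 = 0.39·e^(−0.39·3.51) = 0.39·e^(−1.3689) = 0.0992108
  p_2 = 1.08·e^(−1.08·3.51) = 1.08·e^(−3.7908) = 0.0243837
  p_3 = 3.08·e^(−3.08·3.51) = 3.08·e^(−10.8108) = 6.21556e-05
0.00438907 / 0.0396843 ≈ 0.111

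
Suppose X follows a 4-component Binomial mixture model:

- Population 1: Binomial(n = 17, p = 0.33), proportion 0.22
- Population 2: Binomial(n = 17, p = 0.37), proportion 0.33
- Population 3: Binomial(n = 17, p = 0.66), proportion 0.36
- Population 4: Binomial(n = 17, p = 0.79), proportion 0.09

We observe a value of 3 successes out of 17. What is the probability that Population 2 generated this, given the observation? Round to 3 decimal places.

0.472

The responsibility of component k is π_k f_k(x) divided by Σ_j π_j f_j(x).
Binomial probabilities:
  L_1 = 0.0897631
  L_2 = 0.0534419
  L_3 = 5.39319e-05
  L_4 = 1.08758e-07
Multiply by the mixture weights:
  π_1·L_1 = 0.22 × 0.0897631 = 0.0197479
  π_2·L_2 = 0.33 × 0.0534419 = 0.0176358
  π_3·L_3 = 0.36 × 5.39319e-05 = 1.94155e-05
  π_4·L_4 = 0.09 × 1.08758e-07 = 9.7882e-09
Sum: 0.0197479 + 0.0176358 + 1.94155e-05 + 9.7882e-09 = 0.0374031
P(Population 2 | the observation) = 0.0176358 / 0.0374031 ≈ 0.472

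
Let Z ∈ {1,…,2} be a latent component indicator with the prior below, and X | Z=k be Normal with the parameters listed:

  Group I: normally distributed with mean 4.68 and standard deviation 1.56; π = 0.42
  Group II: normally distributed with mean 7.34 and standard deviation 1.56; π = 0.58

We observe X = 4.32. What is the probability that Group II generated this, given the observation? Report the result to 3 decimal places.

P(component k | x) = π_k·f_k(x) / marginal(x), where marginal(x) = Σ_j π_j·f_j(x).
Evaluate each component's likelihood at the observed value:
  p_I = 0.249013
  p_II = 0.039263
Unnormalised posteriors:
  π_I·p_I = 0.42 × 0.249013 = 0.104585
  π_II·p_II = 0.58 × 0.039263 = 0.0227725
Sum: 0.104585 + 0.0227725 = 0.127358
P(Group II | data) = 0.0227725 / 0.127358 ≈ 0.179

0.179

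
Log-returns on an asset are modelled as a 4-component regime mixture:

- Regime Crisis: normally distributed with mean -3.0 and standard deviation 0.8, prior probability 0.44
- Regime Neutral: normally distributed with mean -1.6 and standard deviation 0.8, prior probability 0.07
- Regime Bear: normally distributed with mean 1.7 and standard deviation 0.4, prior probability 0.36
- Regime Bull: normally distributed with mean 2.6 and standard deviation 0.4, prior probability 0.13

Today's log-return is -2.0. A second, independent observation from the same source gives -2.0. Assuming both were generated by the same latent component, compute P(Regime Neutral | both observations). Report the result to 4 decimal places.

The responsibility of component k is π_k f_k(x) divided by Σ_j π_j f_j(x).
Since both observations come from the same component, the likelihood for component k is f_k(x₁)·f_k(x₂).
  p_Crisis = [0.228311] × [0.228311] = 0.0521261
  p_Neutral = [0.440082] × [0.440082] = 0.193672
  p_Bear = [2.62536e-19] × [2.62536e-19] = 6.89253e-38
  p_Bull = [1.91041e-29] × [1.91041e-29] = 3.64968e-58
Unnormalised posteriors:
  π_Crisis·p_Crisis = 0.44 × 0.0521261 = 0.0229355
  π_Neutral·p_Neutral = 0.07 × 0.193672 = 0.013557
  π_Bear·p_Bear = 0.36 × 6.89253e-38 = 2.48131e-38
  π_Bull·p_Bull = 0.13 × 3.64968e-58 = 4.74459e-59
Evidence: 0.0229355 + 0.013557 + 2.48131e-38 + 4.74459e-59 = 0.0364925
So the posterior for Regime Neutral is 0.013557 / 0.0364925 ≈ 0.3715.

0.3715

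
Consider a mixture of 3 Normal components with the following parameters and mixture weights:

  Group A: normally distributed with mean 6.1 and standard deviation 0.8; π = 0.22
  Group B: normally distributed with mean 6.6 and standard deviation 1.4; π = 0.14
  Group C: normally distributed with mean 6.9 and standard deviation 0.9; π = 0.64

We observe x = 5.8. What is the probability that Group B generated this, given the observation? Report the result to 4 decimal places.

0.1252

Posterior ∝ prior × likelihood, so P(k | x) ∝ π_k f_k(x); normalise over all components.
Normal densities:
  L_A = 0.464819
  L_B = 0.242034
  L_C = 0.210033
Multiply by the mixture weights:
  π_A·L_A = 0.22 × 0.464819 = 0.10226
  π_B·L_B = 0.14 × 0.242034 = 0.0338848
  π_C·L_C = 0.64 × 0.210033 = 0.134421
Denominator: 0.10226 + 0.0338848 + 0.134421 = 0.270566
So the posterior for Group B is 0.0338848 / 0.270566 ≈ 0.1252.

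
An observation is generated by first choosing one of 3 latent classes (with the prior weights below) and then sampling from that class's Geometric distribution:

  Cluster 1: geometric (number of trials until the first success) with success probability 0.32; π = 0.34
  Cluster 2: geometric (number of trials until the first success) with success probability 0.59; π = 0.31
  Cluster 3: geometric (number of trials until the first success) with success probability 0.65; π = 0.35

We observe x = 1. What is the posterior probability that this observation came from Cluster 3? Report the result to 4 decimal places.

0.4382

Posterior ∝ prior × likelihood, so P(k | x) ∝ π_k f_k(x); normalise over all components.
Evaluate each component's likelihood at the observed value:
  L_1 = 0.32
  L_2 = 0.59
  L_3 = 0.65
Multiply by the mixture weights:
  π_1·L_1 = 0.34 × 0.32 = 0.1088
  π_2·L_2 = 0.31 × 0.59 = 0.1829
  π_3·L_3 = 0.35 × 0.65 = 0.2275
Denominator: 0.1088 + 0.1829 + 0.2275 = 0.5192
P(Cluster 3 | 1) = 0.2275 / 0.5192 ≈ 0.4382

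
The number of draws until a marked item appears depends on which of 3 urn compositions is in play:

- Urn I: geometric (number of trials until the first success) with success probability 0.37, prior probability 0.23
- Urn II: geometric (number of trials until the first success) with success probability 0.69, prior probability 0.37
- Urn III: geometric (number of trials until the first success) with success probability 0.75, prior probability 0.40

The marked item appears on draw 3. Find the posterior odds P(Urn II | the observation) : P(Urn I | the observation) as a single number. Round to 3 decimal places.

0.726

Posterior odds = (π_i f_i(x)) / (π_j f_j(x)); the normalising sum cancels.
Component likelihoods at x = 3:
  f_I = 0.37·(1−0.37)^2 = 0.37·0.3969 = 0.146853
  f_II = 0.69·(1−0.69)^2 = 0.69·0.0961 = 0.066309
  f_III = 0.75·(1−0.75)^2 = 0.75·0.0625 = 0.046875
Odds = (0.37/0.23) × (0.066309/0.146853) = 1.6087 × 0.451533 ≈ 0.726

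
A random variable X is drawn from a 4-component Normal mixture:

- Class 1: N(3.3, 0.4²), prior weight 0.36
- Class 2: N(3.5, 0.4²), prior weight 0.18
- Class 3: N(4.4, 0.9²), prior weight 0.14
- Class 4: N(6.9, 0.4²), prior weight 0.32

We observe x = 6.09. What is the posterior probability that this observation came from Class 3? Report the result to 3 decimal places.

0.206

P(component k | x) = π_k·f_k(x) / marginal(x), where marginal(x) = Σ_j π_j·f_j(x).
Normal densities:
  p_1 = 2.71958e-11
  p_2 = 7.84904e-10
  p_3 = 0.0760319
  p_4 = 0.128354
Prior × likelihood for each component:
  π_1·p_1 = 0.36 × 2.71958e-11 = 9.79047e-12
  π_2·p_2 = 0.18 × 7.84904e-10 = 1.41283e-10
  π_3·p_3 = 0.14 × 0.0760319 = 0.0106445
  π_4·p_4 = 0.32 × 0.128354 = 0.0410734
Denominator: 9.79047e-12 + 1.41283e-10 + 0.0106445 + 0.0410734 = 0.0517179
Responsibility of Class 3: 0.0106445 / 0.0517179 ≈ 0.206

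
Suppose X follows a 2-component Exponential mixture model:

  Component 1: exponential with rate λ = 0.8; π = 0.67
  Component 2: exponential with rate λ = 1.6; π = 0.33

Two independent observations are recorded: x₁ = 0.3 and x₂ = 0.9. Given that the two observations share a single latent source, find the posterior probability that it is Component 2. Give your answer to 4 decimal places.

0.4300

P(component k | x) = P(Z=k)·f_k(x) / marginal(x), where marginal(x) = Σ_j P(Z=j)·f_j(x).
Since both observations come from the same component, the likelihood for component k is f_k(x₁)·f_k(x₂).
  f_1 = [0.629302] × [0.389402] = 0.245051
  f_2 = [0.990053] × [0.379084] = 0.375314
Weight by the priors:
  P(Z=1)·f_1 = 0.67 × 0.245051 = 0.164184
  P(Z=2)·f_2 = 0.33 × 0.375314 = 0.123854
Normaliser: 0.164184 + 0.123854 = 0.288038
So the posterior for Component 2 is 0.123854 / 0.288038 ≈ 0.4300.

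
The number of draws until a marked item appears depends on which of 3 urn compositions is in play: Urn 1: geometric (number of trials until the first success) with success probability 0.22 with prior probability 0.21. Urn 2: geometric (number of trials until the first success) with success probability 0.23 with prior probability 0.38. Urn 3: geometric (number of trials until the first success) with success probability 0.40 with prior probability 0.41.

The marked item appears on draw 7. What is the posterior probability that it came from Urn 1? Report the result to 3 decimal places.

0.287

By Bayes' theorem, P(k | x) = π_k f_k(x) / Σ_j π_j f_j(x).
Evaluate each component's likelihood at the observed value:
  p_1 = 0.0495439
  p_2 = 0.0479371
  p_3 = 0.0186624
Prior × likelihood for each component:
  π_1·p_1 = 0.21 × 0.0495439 = 0.0104042
  π_2·p_2 = 0.38 × 0.0479371 = 0.0182161
  π_3·p_3 = 0.41 × 0.0186624 = 0.00765158
Normaliser: 0.0104042 + 0.0182161 + 0.00765158 = 0.0362719
P(Urn 1 | data) ≈ 0.287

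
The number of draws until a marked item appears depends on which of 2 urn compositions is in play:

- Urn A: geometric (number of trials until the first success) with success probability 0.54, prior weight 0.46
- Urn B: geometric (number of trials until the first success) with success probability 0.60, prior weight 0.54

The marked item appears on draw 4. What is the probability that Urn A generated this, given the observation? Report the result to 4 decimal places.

Apply Bayes' rule: the posterior for each component is proportional to its prior times its likelihood at x.
Geometric probabilities:
  L_A = 0.0525614
  L_B = 0.0384
Multiply by the mixture weights:
  P(Z=A)·L_A = 0.46 × 0.0525614 = 0.0241783
  P(Z=B)·L_B = 0.54 × 0.0384 = 0.020736
Marginal: 0.0241783 + 0.020736 = 0.0449143
P(Urn A | 4) ≈ 0.5383

0.5383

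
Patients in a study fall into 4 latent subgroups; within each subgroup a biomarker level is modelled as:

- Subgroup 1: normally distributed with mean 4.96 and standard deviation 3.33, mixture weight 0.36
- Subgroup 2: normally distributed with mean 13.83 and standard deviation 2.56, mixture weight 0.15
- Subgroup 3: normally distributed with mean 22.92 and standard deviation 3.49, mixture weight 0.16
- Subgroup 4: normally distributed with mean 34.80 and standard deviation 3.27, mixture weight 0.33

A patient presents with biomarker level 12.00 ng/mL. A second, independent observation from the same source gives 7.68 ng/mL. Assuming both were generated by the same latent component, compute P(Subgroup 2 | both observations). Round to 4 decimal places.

0.2845

By Bayes' theorem, P(k | x) = π_k f_k(x) / Σ_j π_j f_j(x).
Since both observations come from the same component, the likelihood for component k is f_k(x₁)·f_k(x₂).
  f_1 = [0.0128213] × [0.0858198] = 0.00110032
  f_2 = [0.1207] × [0.00869877] = 0.00104994
  f_3 = [0.000855373] × [8.26777e-06] = 7.07203e-09
  f_4 = [3.38575e-12] × [1.41328e-16] = 4.78502e-28
Multiply by the mixture weights:
  π_1·f_1 = 0.36 × 0.00110032 = 0.000396115
  π_2·f_2 = 0.15 × 0.00104994 = 0.000157491
  π_3·f_3 = 0.16 × 7.07203e-09 = 1.13152e-09
  π_4·f_4 = 0.33 × 4.78502e-28 = 1.57906e-28
Normaliser: 0.000396115 + 0.000157491 + 1.13152e-09 + 1.57906e-28 = 0.000553607
P(Subgroup 2 | x₁, x₂) = 0.000157491 / 0.000553607 ≈ 0.2845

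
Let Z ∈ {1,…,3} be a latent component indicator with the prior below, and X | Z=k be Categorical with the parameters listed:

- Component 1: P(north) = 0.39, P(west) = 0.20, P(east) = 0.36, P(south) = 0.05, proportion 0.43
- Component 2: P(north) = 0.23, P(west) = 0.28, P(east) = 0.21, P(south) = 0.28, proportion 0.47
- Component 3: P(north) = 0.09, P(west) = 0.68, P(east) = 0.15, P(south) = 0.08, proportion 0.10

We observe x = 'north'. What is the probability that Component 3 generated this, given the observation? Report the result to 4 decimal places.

Posterior ∝ prior × likelihood, so P(k | x) ∝ w_k f_k(x); normalise over all components.
Categorical probabilities:
  L_1 = P(north | comp) = 0.39
  L_2 = P(north | comp) = 0.23
  L_3 = P(north | comp) = 0.09
Unnormalised posteriors:
  w_1·L_1 = 0.43 × 0.39 = 0.1677
  w_2·L_2 = 0.47 × 0.23 = 0.1081
  w_3·L_3 = 0.10 × 0.09 = 0.009
Evidence: 0.1677 + 0.1081 + 0.009 = 0.2848
Responsibility of Component 3: 0.009 / 0.2848 ≈ 0.0316

0.0316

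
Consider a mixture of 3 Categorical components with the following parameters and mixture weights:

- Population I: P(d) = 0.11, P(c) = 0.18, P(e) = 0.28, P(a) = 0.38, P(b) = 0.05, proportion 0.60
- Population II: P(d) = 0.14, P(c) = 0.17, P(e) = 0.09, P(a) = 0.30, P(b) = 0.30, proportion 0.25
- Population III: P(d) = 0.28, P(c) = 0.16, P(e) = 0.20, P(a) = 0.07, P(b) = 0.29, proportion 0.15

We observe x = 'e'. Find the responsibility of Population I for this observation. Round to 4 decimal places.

0.7619

By Bayes' theorem, P(k | x) = w_k f_k(x) / Σ_j w_j f_j(x).
Categorical probabilities:
  L_I = P(e | comp) = 0.28
  L_II = P(e | comp) = 0.09
  L_III = P(e | comp) = 0.20
Prior × likelihood for each component:
  w_I·L_I = 0.60 × 0.28 = 0.168
  w_II·L_II = 0.25 × 0.09 = 0.0225
  w_III·L_III = 0.15 × 0.2 = 0.03
Marginal: 0.168 + 0.0225 + 0.03 = 0.2205
So the posterior for Population I is 0.168 / 0.2205 ≈ 0.7619.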